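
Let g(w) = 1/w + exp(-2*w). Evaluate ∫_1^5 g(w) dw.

-exp(-10)/2 + exp(-2)/2 + log(5)

An antiderivative is F(w) = log(w) - exp(-2*w)/2.
Then F(5) - F(1) = (-exp(-10)/2 + log(5)) - (-exp(-2)/2) = -exp(-10)/2 + exp(-2)/2 + log(5).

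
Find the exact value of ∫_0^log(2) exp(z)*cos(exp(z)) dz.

Let u = exp(z), so du = exp(z) dz. When z = 0, u = 1; when z = log(2), u = 2.
The integral becomes ∫ cos(u) du from 1 to 2, with antiderivative sin(u).
Back in z: F(z) = sin(exp(z)).
Then F(log(2)) - F(0) = (sin(2)) - (sin(1)) = -sin(1) + sin(2).

-sin(1) + sin(2)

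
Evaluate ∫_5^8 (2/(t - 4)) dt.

An antiderivative is F(t) = 2*log(t - 4).
Then F(8) - F(5) = (log(16)) - (0) = log(16).

log(16)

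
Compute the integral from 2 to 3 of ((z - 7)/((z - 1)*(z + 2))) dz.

Factor the denominator: z**2 + z - 2 = (z + 2)(z - 1).
Partial fractions: (z - 7)/((z - 1)*(z + 2)) = 3/(z + 2) - 2/(z - 1).
An antiderivative is F(z) = -2*log(z - 1) + 3*log(z + 2).
Then F(3) - F(2) = (-2*log(2) + 3*log(5)) - (log(64)) = -8*log(2) + 3*log(5).

-8*log(2) + 3*log(5)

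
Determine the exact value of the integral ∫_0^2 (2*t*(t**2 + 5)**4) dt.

Let u = t**2 + 5, so du = 2*t dt. When t = 0, u = 5; when t = 2, u = 9.
The integral becomes ∫ u**4 du from 5 to 9, with antiderivative u**5/5.
Back in t: F(t) = (t**2 + 5)**5/5.
Then F(2) - F(0) = (59049/5) - (625) = 55924/5.

55924/5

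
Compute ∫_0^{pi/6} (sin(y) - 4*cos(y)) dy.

An antiderivative is F(y) = -4*sin(y) - cos(y).
Then F(pi/6) - F(0) = (-2 - sqrt(3)/2) - (-1) = -1 - sqrt(3)/2.

-1 - sqrt(3)/2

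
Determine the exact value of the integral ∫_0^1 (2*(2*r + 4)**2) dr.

152/3

Let u = 2*r + 4, so du = 2 dr. When r = 0, u = 4; when r = 1, u = 6.
The integral becomes ∫ u**2 du from 4 to 6, with antiderivative u**3/3.
Back in r: F(r) = (2*r + 4)**3/3.
Then F(1) - F(0) = (72) - (64/3) = 152/3.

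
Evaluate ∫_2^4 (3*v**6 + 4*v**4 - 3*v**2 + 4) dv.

By the power rule, an antiderivative is F(v) = 3*v**7/7 + 4*v**5/5 - v**3 + 4*v.
Then F(4) - F(2) = (272752/35) - (2816/35) = 269936/35.

269936/35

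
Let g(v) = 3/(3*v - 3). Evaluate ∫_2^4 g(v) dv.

log(3)

An antiderivative is F(v) = log(3*v - 3).
Then F(4) - F(2) = (log(9)) - (log(3)) = log(3).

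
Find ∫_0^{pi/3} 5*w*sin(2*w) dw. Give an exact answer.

Integrate by parts once (u = w, dv = 5*sin(2*w) dw).
An antiderivative is F(w) = -5*w*cos(2*w)/2 + 5*sin(2*w)/4.
Then F(pi/3) - F(0) = (5*sqrt(3)/8 + 5*pi/12) - (0) = 5*sqrt(3)/8 + 5*pi/12.

5*sqrt(3)/8 + 5*pi/12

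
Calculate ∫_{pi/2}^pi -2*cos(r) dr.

2

An antiderivative is F(r) = -2*sin(r).
Then F(pi) - F(pi/2) = (0) - (-2) = 2.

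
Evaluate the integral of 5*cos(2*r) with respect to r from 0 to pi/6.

5*sqrt(3)/4

An antiderivative is F(r) = 5*sin(2*r)/2.
Then F(pi/6) - F(0) = (5*sqrt(3)/4) - (0) = 5*sqrt(3)/4.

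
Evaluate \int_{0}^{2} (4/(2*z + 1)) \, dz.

An antiderivative is F(z) = 2*log(2*z + 1).
Then F(2) - F(0) = (log(25)) - (0) = log(25).

log(25)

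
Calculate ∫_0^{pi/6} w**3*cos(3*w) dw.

-pi/27 + pi**3/648 + 2/27

Integrate by parts 3 times (u = w^3, dv = cos(3*w) dw).
An antiderivative is F(w) = w**3*sin(3*w)/3 + w**2*cos(3*w)/3 - 2*w*sin(3*w)/9 - 2*cos(3*w)/27.
Then F(pi/6) - F(0) = (pi*(-24 + pi**2)/648) - (-2/27) = -pi/27 + pi**3/648 + 2/27.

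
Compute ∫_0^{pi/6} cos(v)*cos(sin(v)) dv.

sin(1/2)

Let u = sin(v), so du = cos(v) dv. When v = 0, u = 0; when v = pi/6, u = 1/2.
The integral becomes ∫ cos(u) du from 0 to 1/2, with antiderivative sin(u).
Back in v: F(v) = sin(sin(v)).
Then F(pi/6) - F(0) = (sin(1/2)) - (0) = sin(1/2).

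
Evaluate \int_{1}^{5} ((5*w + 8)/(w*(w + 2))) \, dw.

Factor the denominator: w**2 + 2*w = (w + 2)w.
Partial fractions: (5*w + 8)/(w*(w + 2)) = 1/(w + 2) + 4/w.
An antiderivative is F(w) = 4*log(w) + log(w + 2).
Then F(5) - F(1) = (log(7) + 4*log(5)) - (log(3)) = -log(3) + log(7) + 4*log(5).

-log(3) + log(7) + 4*log(5)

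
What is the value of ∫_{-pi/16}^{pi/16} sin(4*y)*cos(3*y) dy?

Use the identity sin(4*y)cos(3*y) = [sin(7*y) + sin(y)]/2.
An antiderivative is F(y) = -cos(y)/2 - cos(7*y)/14.
Then F(pi/16) - F(-pi/16) = (-cos(pi/16)/2 - sin(pi/16)/14) - (-cos(pi/16)/2 - sin(pi/16)/14) = 0.

0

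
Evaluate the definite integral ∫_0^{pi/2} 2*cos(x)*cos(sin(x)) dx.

2*sin(1)

Let u = sin(x), so du = cos(x) dx. When x = 0, u = 0; when x = pi/2, u = 1.
The integral becomes 2·∫ cos(u) du from 0 to 1, with antiderivative 2*sin(u).
Back in x: F(x) = 2*sin(sin(x)).
Then F(pi/2) - F(0) = (2*sin(1)) - (0) = 2*sin(1).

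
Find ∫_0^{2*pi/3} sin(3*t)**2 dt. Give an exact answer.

pi/3

Use the identity sin^2(3*t) = (1 - cos(6*t))/2.
An antiderivative is F(t) = t/2 - sin(6*t)/12.
Then F(2*pi/3) - F(0) = (pi/3) - (0) = pi/3.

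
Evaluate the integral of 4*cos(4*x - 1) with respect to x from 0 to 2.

sin(7) + sin(1)

Let u = 4*x - 1, so du = 4 dx. When x = 0, u = -1; when x = 2, u = 7.
The integral becomes ∫ cos(u) du from -1 to 7, with antiderivative sin(u).
Back in x: F(x) = sin(4*x - 1).
Then F(2) - F(0) = (sin(7)) - (-sin(1)) = sin(7) + sin(1).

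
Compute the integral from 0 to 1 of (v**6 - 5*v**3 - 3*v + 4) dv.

39/28

By the power rule, an antiderivative is F(v) = v**7/7 - 5*v**4/4 - 3*v**2/2 + 4*v.
Then F(1) - F(0) = (39/28) - (0) = 39/28.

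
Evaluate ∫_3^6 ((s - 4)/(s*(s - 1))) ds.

Factor the denominator: s**2 - s = s(s - 1).
Partial fractions: (s - 4)/(s*(s - 1)) = 4/s - 3/(s - 1).
An antiderivative is F(s) = 4*log(s) - 3*log(s - 1).
Then F(6) - F(3) = (-3*log(5) + 4*log(2) + 4*log(3)) - (log(81/8)) = -3*log(5) + 7*log(2).

-3*log(5) + 7*log(2)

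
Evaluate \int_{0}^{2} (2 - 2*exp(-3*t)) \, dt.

An antiderivative is F(t) = 2*t + 2*exp(-3*t)/3.
Then F(2) - F(0) = (2*exp(-6)/3 + 4) - (2/3) = 2*exp(-6)/3 + 10/3.

2*exp(-6)/3 + 10/3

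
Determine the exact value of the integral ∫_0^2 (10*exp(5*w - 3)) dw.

Let u = 5*w - 3, so du = 5 dw. When w = 0, u = -3; when w = 2, u = 7.
The integral becomes 2·∫ exp(u) du from -3 to 7, with antiderivative 2*exp(u).
Back in w: F(w) = 2*exp(5*w - 3).
Then F(2) - F(0) = (2*exp(7)) - (2*exp(-3)) = -(2 - 2*exp(10))*exp(-3).

-(2 - 2*exp(10))*exp(-3)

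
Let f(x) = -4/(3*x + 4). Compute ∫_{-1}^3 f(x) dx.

-4*log(13)/3

An antiderivative is F(x) = -4*log(3*x + 4)/3.
Then F(3) - F(-1) = (-4*log(13)/3) - (0) = -4*log(13)/3.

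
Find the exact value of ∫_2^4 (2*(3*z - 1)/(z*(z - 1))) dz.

Factor the denominator: z**2 - z = z(z - 1).
Partial fractions: 2*(3*z - 1)/(z*(z - 1)) = 2/z + 4/(z - 1).
An antiderivative is F(z) = 2*log(z) + 4*log(z - 1).
Then F(4) - F(2) = (4*log(2) + 4*log(3)) - (log(4)) = 2*log(2) + 4*log(3).

2*log(2) + 4*log(3)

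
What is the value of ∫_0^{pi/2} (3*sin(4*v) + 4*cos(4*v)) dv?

An antiderivative is F(v) = sin(4*v) - 3*cos(4*v)/4.
Then F(pi/2) - F(0) = (-3/4) - (-3/4) = 0.

0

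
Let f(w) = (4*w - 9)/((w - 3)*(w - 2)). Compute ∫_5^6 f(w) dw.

Factor the denominator: w**2 - 5*w + 6 = (w - 2)(w - 3).
Partial fractions: (4*w - 9)/((w - 3)*(w - 2)) = 1/(w - 2) + 3/(w - 3).
An antiderivative is F(w) = 3*log(w - 3) + log(w - 2).
Then F(6) - F(5) = (2*log(2) + 3*log(3)) - (log(24)) = log(9/2).

log(9/2)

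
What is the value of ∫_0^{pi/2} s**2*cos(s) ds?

-2 + pi**2/4

Integrate by parts twice (u = s^2, dv = cos(s) ds).
An antiderivative is F(s) = s**2*sin(s) + 2*s*cos(s) - 2*sin(s).
Then F(pi/2) - F(0) = (-2 + pi**2/4) - (0) = -2 + pi**2/4.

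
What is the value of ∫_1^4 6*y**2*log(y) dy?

Integrate by parts once (u = ln y, dv = 6*y**2 dy).
An antiderivative is F(y) = 2*y**3*(3*log(y) - 1)/3.
Then F(4) - F(1) = (-128/3 + 256*log(2)) - (-2/3) = -42 + 256*log(2).

-42 + 256*log(2)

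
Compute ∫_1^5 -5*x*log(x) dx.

Integrate by parts once (u = ln x, dv = -5*x dx).
An antiderivative is F(x) = -5*x**2*(2*log(x) - 1)/4.
Then F(5) - F(1) = (125/4 - 125*log(5)/2) - (5/4) = 30 - 125*log(5)/2.

30 - 125*log(5)/2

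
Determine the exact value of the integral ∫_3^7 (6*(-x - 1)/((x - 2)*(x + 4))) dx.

Factor the denominator: x**2 + 2*x - 8 = (x + 4)(x - 2).
Partial fractions: 6*(-x - 1)/((x - 2)*(x + 4)) = -3/(x + 4) - 3/(x - 2).
An antiderivative is F(x) = -3*log(x - 2) - 3*log(x + 4).
Then F(7) - F(3) = (-3*log(11) - 3*log(5)) - (-3*log(7)) = -3*log(11) - 3*log(5) + 3*log(7).

-3*log(11) - 3*log(5) + 3*log(7)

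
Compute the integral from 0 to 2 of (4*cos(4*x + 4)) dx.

Let u = 4*x + 4, so du = 4 dx. When x = 0, u = 4; when x = 2, u = 12.
The integral becomes ∫ cos(u) du from 4 to 12, with antiderivative sin(u).
Back in x: F(x) = sin(4*x + 4).
Then F(2) - F(0) = (sin(12)) - (sin(4)) = sin(12) - sin(4).

sin(12) - sin(4)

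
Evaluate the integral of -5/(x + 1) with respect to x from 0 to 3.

An antiderivative is F(x) = -5*log(x + 1).
Then F(3) - F(0) = (-10*log(2)) - (0) = -10*log(2).

-10*log(2)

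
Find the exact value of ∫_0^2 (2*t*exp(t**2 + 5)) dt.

-exp(5) + exp(9)

Let u = t**2 + 5, so du = 2*t dt. When t = 0, u = 5; when t = 2, u = 9.
The integral becomes ∫ exp(u) du from 5 to 9, with antiderivative exp(u).
Back in t: F(t) = exp(t**2 + 5).
Then F(2) - F(0) = (exp(9)) - (exp(5)) = -exp(5) + exp(9).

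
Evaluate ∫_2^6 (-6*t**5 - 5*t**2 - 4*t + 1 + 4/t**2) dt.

-140992/3

By the power rule, an antiderivative is F(t) = -t**6 - 5*t**3/3 - 2*t**2 + t - 4/t.
Then F(6) - F(2) = (-141248/3) - (-256/3) = -140992/3.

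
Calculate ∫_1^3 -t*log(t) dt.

Integrate by parts once (u = ln t, dv = -t dt).
An antiderivative is F(t) = -t**2*(2*log(t) - 1)/4.
Then F(3) - F(1) = (9/4 - 9*log(3)/2) - (1/4) = 2 - 9*log(3)/2.

2 - 9*log(3)/2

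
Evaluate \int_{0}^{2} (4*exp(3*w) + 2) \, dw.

8/3 + 4*exp(6)/3

An antiderivative is F(w) = 4*exp(3*w)/3 + 2*w.
Then F(2) - F(0) = (4 + 4*exp(6)/3) - (4/3) = 8/3 + 4*exp(6)/3.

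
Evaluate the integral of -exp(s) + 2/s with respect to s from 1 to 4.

-exp(4) + exp(1) + log(16)

An antiderivative is F(s) = -exp(s) + 2*log(s).
Then F(4) - F(1) = (-exp(4) + log(16)) - (-exp(1)) = -exp(4) + exp(1) + log(16).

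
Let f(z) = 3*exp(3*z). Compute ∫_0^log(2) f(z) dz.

Let u = exp(z), so du = exp(z) dz. When z = 0, u = 1; when z = log(2), u = 2.
The integral becomes 3·∫ u**2 du from 1 to 2, with antiderivative u**3.
Back in z: F(z) = exp(3*z).
Then F(log(2)) - F(0) = (8) - (1) = 7.

7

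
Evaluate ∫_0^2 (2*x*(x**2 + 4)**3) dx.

Let u = x**2 + 4, so du = 2*x dx. When x = 0, u = 4; when x = 2, u = 8.
The integral becomes ∫ u**3 du from 4 to 8, with antiderivative u**4/4.
Back in x: F(x) = (x**2 + 4)**4/4.
Then F(2) - F(0) = (1024) - (64) = 960.

960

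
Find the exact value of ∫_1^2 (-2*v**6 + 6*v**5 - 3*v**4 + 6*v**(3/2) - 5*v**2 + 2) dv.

-83/21 + 48*sqrt(2)/5

By the power rule, an antiderivative is F(v) = -2*v**7/7 + v**6 + 12*v**(5/2)/5 - 3*v**5/5 - 5*v**3/3 + 2*v.
Then F(2) - F(1) = (-116/105 + 48*sqrt(2)/5) - (299/105) = -83/21 + 48*sqrt(2)/5.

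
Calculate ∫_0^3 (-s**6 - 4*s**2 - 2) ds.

By the power rule, an antiderivative is F(s) = -s**7/7 - 4*s**3/3 - 2*s.
Then F(3) - F(0) = (-2481/7) - (0) = -2481/7.

-2481/7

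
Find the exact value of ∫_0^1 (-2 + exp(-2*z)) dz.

-3/2 - exp(-2)/2

An antiderivative is F(z) = -2*z - exp(-2*z)/2.
Then F(1) - F(0) = (-2 - exp(-2)/2) - (-1/2) = -3/2 - exp(-2)/2.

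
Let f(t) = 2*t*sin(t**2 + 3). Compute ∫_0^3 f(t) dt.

cos(3) - cos(12)

Let u = t**2 + 3, so du = 2*t dt. When t = 0, u = 3; when t = 3, u = 12.
The integral becomes ∫ sin(u) du from 3 to 12, with antiderivative -cos(u).
Back in t: F(t) = -cos(t**2 + 3).
Then F(3) - F(0) = (-cos(12)) - (-cos(3)) = cos(3) - cos(12).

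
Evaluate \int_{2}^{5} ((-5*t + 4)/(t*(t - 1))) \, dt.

Factor the denominator: t**2 - t = t(t - 1).
Partial fractions: (-5*t + 4)/(t*(t - 1)) = -4/t - 1/(t - 1).
An antiderivative is F(t) = -4*log(t) - log(t - 1).
Then F(5) - F(2) = (-4*log(5) - 2*log(2)) - (-log(16)) = -4*log(5) + 2*log(2).

-4*log(5) + 2*log(2)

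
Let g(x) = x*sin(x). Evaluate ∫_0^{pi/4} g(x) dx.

sqrt(2)*(4 - pi)/8

Integrate by parts once (u = x, dv = sin(x) dx).
An antiderivative is F(x) = -x*cos(x) + sin(x).
Then F(pi/4) - F(0) = (sqrt(2)*(4 - pi)/8) - (0) = sqrt(2)*(4 - pi)/8.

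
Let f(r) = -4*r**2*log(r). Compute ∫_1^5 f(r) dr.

Integrate by parts once (u = ln r, dv = -4*r**2 dr).
An antiderivative is F(r) = -4*r**3*(3*log(r) - 1)/9.
Then F(5) - F(1) = (500/9 - 500*log(5)/3) - (4/9) = 496/9 - 500*log(5)/3.

496/9 - 500*log(5)/3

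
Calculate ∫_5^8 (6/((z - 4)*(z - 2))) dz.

Factor the denominator: z**2 - 6*z + 8 = (z - 2)(z - 4).
Partial fractions: 6/((z - 4)*(z - 2)) = -3/(z - 2) + 3/(z - 4).
An antiderivative is F(z) = 3*log(z - 4) - 3*log(z - 2).
Then F(8) - F(5) = (log(8/27)) - (-log(27)) = log(8).

log(8)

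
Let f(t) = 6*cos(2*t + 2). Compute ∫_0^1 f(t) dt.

Let u = 2*t + 2, so du = 2 dt. When t = 0, u = 2; when t = 1, u = 4.
The integral becomes 3·∫ cos(u) du from 2 to 4, with antiderivative 3*sin(u).
Back in t: F(t) = 3*sin(2*t + 2).
Then F(1) - F(0) = (3*sin(4)) - (3*sin(2)) = -3*sin(2) + 3*sin(4).

-3*sin(2) + 3*sin(4)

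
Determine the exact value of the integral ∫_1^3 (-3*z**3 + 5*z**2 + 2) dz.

By the power rule, an antiderivative is F(z) = -3*z**4/4 + 5*z**3/3 + 2*z.
Then F(3) - F(1) = (-39/4) - (35/12) = -38/3.

-38/3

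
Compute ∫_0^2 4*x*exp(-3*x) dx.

4/9 - 28*exp(-6)/9

Integrate by parts once (u = x, dv = 4*exp(-3*x) dx).
An antiderivative is F(x) = (-12*x - 4)*exp(-3*x)/9.
Then F(2) - F(0) = (-28*exp(-6)/9) - (-4/9) = 4/9 - 28*exp(-6)/9.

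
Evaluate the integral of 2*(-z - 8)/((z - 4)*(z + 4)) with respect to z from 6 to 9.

Factor the denominator: z**2 - 16 = (z + 4)(z - 4).
Partial fractions: 2*(-z - 8)/((z - 4)*(z + 4)) = 1/(z + 4) - 3/(z - 4).
An antiderivative is F(z) = -3*log(z - 4) + log(z + 4).
Then F(9) - F(6) = (-3*log(5) + log(13)) - (log(5/4)) = -4*log(5) + 2*log(2) + log(13).

-4*log(5) + 2*log(2) + log(13)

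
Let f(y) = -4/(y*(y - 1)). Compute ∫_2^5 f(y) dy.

Factor the denominator: y**2 - y = y(y - 1).
Partial fractions: -4/(y*(y - 1)) = 4/y - 4/(y - 1).
An antiderivative is F(y) = 4*log(y) - 4*log(y - 1).
Then F(5) - F(2) = (-8*log(2) + 4*log(5)) - (log(16)) = -12*log(2) + 4*log(5).

-12*log(2) + 4*log(5)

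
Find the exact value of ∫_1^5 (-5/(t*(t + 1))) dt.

-5*log(5) + 5*log(3)

Factor the denominator: t**2 + t = (t + 1)t.
Partial fractions: -5/(t*(t + 1)) = 5/(t + 1) - 5/t.
An antiderivative is F(t) = -5*log(t) + 5*log(t + 1).
Then F(5) - F(1) = (-5*log(5) + 5*log(2) + 5*log(3)) - (log(32)) = -5*log(5) + 5*log(3).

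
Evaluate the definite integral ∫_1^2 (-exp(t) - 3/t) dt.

-exp(2) - log(8) + exp(1)

An antiderivative is F(t) = -exp(t) - 3*log(t).
Then F(2) - F(1) = (-exp(2) - log(8)) - (-exp(1)) = -exp(2) - log(8) + exp(1).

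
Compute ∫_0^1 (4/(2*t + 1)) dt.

An antiderivative is F(t) = 2*log(2*t + 1).
Then F(1) - F(0) = (log(9)) - (0) = log(9).

log(9)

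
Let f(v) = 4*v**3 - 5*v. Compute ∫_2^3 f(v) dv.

By the power rule, an antiderivative is F(v) = v**4 - 5*v**2/2.
Then F(3) - F(2) = (117/2) - (6) = 105/2.

105/2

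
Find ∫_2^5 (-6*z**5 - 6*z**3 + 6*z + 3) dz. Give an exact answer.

By the power rule, an antiderivative is F(z) = -z**6 - 3*z**4/2 + 3*z**2 + 3*z.
Then F(5) - F(2) = (-32945/2) - (-70) = -32805/2.

-32805/2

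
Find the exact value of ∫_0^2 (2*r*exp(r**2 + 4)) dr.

Let u = r**2 + 4, so du = 2*r dr. When r = 0, u = 4; when r = 2, u = 8.
The integral becomes ∫ exp(u) du from 4 to 8, with antiderivative exp(u).
Back in r: F(r) = exp(r**2 + 4).
Then F(2) - F(0) = (exp(8)) - (exp(4)) = -exp(4) + exp(8).

-exp(4) + exp(8)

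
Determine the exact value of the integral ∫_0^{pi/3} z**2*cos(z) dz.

-sqrt(3) + sqrt(3)*pi**2/18 + pi/3

Integrate by parts twice (u = z^2, dv = cos(z) dz).
An antiderivative is F(z) = z**2*sin(z) + 2*z*cos(z) - 2*sin(z).
Then F(pi/3) - F(0) = (-sqrt(3) + sqrt(3)*pi**2/18 + pi/3) - (0) = -sqrt(3) + sqrt(3)*pi**2/18 + pi/3.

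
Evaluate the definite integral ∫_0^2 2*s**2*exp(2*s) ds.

-1/2 + 5*exp(4)/2

Integrate by parts twice (u = s^2, dv = 2*exp(2*s) ds).
An antiderivative is F(s) = (2*s**2 - 2*s + 1)*exp(2*s)/2.
Then F(2) - F(0) = (5*exp(4)/2) - (1/2) = -1/2 + 5*exp(4)/2.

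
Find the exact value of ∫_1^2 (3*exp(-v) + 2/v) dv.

An antiderivative is F(v) = 2*log(v) - 3*exp(-v).
Then F(2) - F(1) = (-3*exp(-2) + 2*log(2)) - (-3*exp(-1)) = -3*exp(-2) + 3*exp(-1) + 2*log(2).

-3*exp(-2) + 3*exp(-1) + 2*log(2)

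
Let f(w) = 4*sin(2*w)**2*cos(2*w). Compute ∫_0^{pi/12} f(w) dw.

1/12

Let u = sin(2*w), so du = 2*cos(2*w) dw. When w = 0, u = 0; when w = pi/12, u = 1/2.
The integral becomes 2·∫ u**2 du from 0 to 1/2, with antiderivative 2*u**3/3.
Back in w: F(w) = 2*sin(2*w)**3/3.
Then F(pi/12) - F(0) = (1/12) - (0) = 1/12.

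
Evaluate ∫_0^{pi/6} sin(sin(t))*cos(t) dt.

Let u = sin(t), so du = cos(t) dt. When t = 0, u = 0; when t = pi/6, u = 1/2.
The integral becomes ∫ sin(u) du from 0 to 1/2, with antiderivative -cos(u).
Back in t: F(t) = -cos(sin(t)).
Then F(pi/6) - F(0) = (-cos(1/2)) - (-1) = 1 - cos(1/2).

1 - cos(1/2)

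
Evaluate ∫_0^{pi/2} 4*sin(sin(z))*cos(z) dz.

4 - 4*cos(1)

Let u = sin(z), so du = cos(z) dz. When z = 0, u = 0; when z = pi/2, u = 1.
The integral becomes 4·∫ sin(u) du from 0 to 1, with antiderivative -4*cos(u).
Back in z: F(z) = -4*cos(sin(z)).
Then F(pi/2) - F(0) = (-4*cos(1)) - (-4) = 4 - 4*cos(1).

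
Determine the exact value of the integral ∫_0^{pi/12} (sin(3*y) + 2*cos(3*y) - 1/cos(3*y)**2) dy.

sqrt(2)/6

An antiderivative is F(y) = 2*sin(3*y)/3 - cos(3*y)/3 - tan(3*y)/3.
Then F(pi/12) - F(0) = (-1/3 + sqrt(2)/6) - (-1/3) = sqrt(2)/6.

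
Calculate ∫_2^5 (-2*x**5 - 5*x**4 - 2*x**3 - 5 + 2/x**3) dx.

By the power rule, an antiderivative is F(x) = -x**6/3 - x**5 - x**4/2 - 5*x - 1/x**2.
Then F(5) - F(2) = (-1300631/150) - (-859/12) = -859929/100.

-859929/100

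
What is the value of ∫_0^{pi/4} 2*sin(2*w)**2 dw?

Use the identity sin^2(2*w) = (1 - cos(4*w))/2.
An antiderivative is F(w) = w - sin(4*w)/4.
Then F(pi/4) - F(0) = (pi/4) - (0) = pi/4.

pi/4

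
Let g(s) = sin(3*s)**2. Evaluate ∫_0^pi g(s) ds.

pi/2

Use the identity sin^2(3*s) = (1 - cos(6*s))/2.
An antiderivative is F(s) = s/2 - sin(6*s)/12.
Then F(pi) - F(0) = (pi/2) - (0) = pi/2.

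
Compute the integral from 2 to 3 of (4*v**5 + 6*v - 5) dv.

By the power rule, an antiderivative is F(v) = 2*v**6/3 + 3*v**2 - 5*v.
Then F(3) - F(2) = (498) - (134/3) = 1360/3.

1360/3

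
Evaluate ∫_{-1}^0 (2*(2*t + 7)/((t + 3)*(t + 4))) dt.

log(4)

Factor the denominator: t**2 + 7*t + 12 = (t + 4)(t + 3).
Partial fractions: 2*(2*t + 7)/((t + 3)*(t + 4)) = 2/(t + 4) + 2/(t + 3).
An antiderivative is F(t) = 2*log(t + 3) + 2*log(t + 4).
Then F(0) - F(-1) = (2*log(3) + 4*log(2)) - (log(36)) = log(4).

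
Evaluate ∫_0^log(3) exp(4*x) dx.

Let u = exp(x), so du = exp(x) dx. When x = 0, u = 1; when x = log(3), u = 3.
The integral becomes ∫ u**3 du from 1 to 3, with antiderivative u**4/4.
Back in x: F(x) = exp(4*x)/4.
Then F(log(3)) - F(0) = (81/4) - (1/4) = 20.

20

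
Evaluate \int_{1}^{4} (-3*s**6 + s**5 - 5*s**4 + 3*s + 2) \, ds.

-51333/7

By the power rule, an antiderivative is F(s) = -3*s**7/7 + s**6/6 - s**5 + 3*s**2/2 + 2*s.
Then F(4) - F(1) = (-153952/21) - (47/21) = -51333/7.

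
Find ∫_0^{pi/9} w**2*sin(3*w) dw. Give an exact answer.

Integrate by parts twice (u = w^2, dv = sin(3*w) dw).
An antiderivative is F(w) = -w**2*cos(3*w)/3 + 2*w*sin(3*w)/9 + 2*cos(3*w)/27.
Then F(pi/9) - F(0) = (-pi**2/486 + 1/27 + sqrt(3)*pi/81) - (2/27) = -1/27 - pi**2/486 + sqrt(3)*pi/81.

-1/27 - pi**2/486 + sqrt(3)*pi/81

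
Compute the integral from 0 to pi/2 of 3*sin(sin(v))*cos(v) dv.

Let u = sin(v), so du = cos(v) dv. When v = 0, u = 0; when v = pi/2, u = 1.
The integral becomes 3·∫ sin(u) du from 0 to 1, with antiderivative -3*cos(u).
Back in v: F(v) = -3*cos(sin(v)).
Then F(pi/2) - F(0) = (-3*cos(1)) - (-3) = 3 - 3*cos(1).

3 - 3*cos(1)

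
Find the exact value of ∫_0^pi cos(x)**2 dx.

Use the identity cos^2(x) = (1 + cos(2*x))/2.
An antiderivative is F(x) = x/2 + sin(2*x)/4.
Then F(pi) - F(0) = (pi/2) - (0) = pi/2.

pi/2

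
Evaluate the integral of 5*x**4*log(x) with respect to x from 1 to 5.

-3124/5 + 3125*log(5)

Integrate by parts once (u = ln x, dv = 5*x**4 dx).
An antiderivative is F(x) = x**5*(5*log(x) - 1)/5.
Then F(5) - F(1) = (-625 + 3125*log(5)) - (-1/5) = -3124/5 + 3125*log(5).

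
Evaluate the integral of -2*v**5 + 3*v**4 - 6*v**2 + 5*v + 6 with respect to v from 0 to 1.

203/30

By the power rule, an antiderivative is F(v) = -v**6/3 + 3*v**5/5 - 2*v**3 + 5*v**2/2 + 6*v.
Then F(1) - F(0) = (203/30) - (0) = 203/30.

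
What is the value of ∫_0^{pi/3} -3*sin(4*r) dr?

-9/8

An antiderivative is F(r) = 3*cos(4*r)/4.
Then F(pi/3) - F(0) = (-3/8) - (3/4) = -9/8.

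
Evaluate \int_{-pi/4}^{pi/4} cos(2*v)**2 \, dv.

pi/4

Use the identity cos^2(2*v) = (1 + cos(4*v))/2.
An antiderivative is F(v) = v/2 + sin(4*v)/8.
Then F(pi/4) - F(-pi/4) = (pi/8) - (-pi/8) = pi/4.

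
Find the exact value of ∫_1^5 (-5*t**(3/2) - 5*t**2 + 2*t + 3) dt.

-506/3 - 50*sqrt(5)

By the power rule, an antiderivative is F(t) = -2*t**(5/2) - 5*t**3/3 + t**2 + 3*t.
Then F(5) - F(1) = (-505/3 - 50*sqrt(5)) - (1/3) = -506/3 - 50*sqrt(5).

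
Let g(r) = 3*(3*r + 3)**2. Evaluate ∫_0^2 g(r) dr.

Let u = 3*r + 3, so du = 3 dr. When r = 0, u = 3; when r = 2, u = 9.
The integral becomes ∫ u**2 du from 3 to 9, with antiderivative u**3/3.
Back in r: F(r) = (3*r + 3)**3/3.
Then F(2) - F(0) = (243) - (9) = 234.

234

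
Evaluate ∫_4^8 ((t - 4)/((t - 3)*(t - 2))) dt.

Factor the denominator: t**2 - 5*t + 6 = (t - 2)(t - 3).
Partial fractions: (t - 4)/((t - 3)*(t - 2)) = 2/(t - 2) - 1/(t - 3).
An antiderivative is F(t) = -log(t - 3) + 2*log(t - 2).
Then F(8) - F(4) = (log(36/5)) - (log(4)) = log(9/5).

log(9/5)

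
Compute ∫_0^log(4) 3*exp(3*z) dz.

63

Let u = exp(z), so du = exp(z) dz. When z = 0, u = 1; when z = log(4), u = 4.
The integral becomes 3·∫ u**2 du from 1 to 4, with antiderivative u**3.
Back in z: F(z) = exp(3*z).
Then F(log(4)) - F(0) = (64) - (1) = 63.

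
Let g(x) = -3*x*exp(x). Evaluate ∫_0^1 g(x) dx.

-3

Integrate by parts once (u = x, dv = -3*exp(x) dx).
An antiderivative is F(x) = (-3*x + 3)*exp(x).
Then F(1) - F(0) = (0) - (3) = -3.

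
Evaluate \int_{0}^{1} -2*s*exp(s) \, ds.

Integrate by parts once (u = s, dv = -2*exp(s) ds).
An antiderivative is F(s) = (-2*s + 2)*exp(s).
Then F(1) - F(0) = (0) - (2) = -2.

-2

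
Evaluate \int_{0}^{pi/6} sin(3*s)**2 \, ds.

Use the identity sin^2(3*s) = (1 - cos(6*s))/2.
An antiderivative is F(s) = s/2 - sin(6*s)/12.
Then F(pi/6) - F(0) = (pi/12) - (0) = pi/12.

pi/12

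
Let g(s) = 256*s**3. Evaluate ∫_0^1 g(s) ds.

64

Let u = 4*s, so du = 4 ds. When s = 0, u = 0; when s = 1, u = 4.
The integral becomes ∫ u**3 du from 0 to 4, with antiderivative u**4/4.
Back in s: F(s) = 64*s**4.
Then F(1) - F(0) = (64) - (0) = 64.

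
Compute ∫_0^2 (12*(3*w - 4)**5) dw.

-2688

Let u = 3*w - 4, so du = 3 dw. When w = 0, u = -4; when w = 2, u = 2.
The integral becomes 4·∫ u**5 du from -4 to 2, with antiderivative 2*u**6/3.
Back in w: F(w) = 2*(3*w - 4)**6/3.
Then F(2) - F(0) = (128/3) - (8192/3) = -2688.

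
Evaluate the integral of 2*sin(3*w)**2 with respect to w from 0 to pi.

Use the identity sin^2(3*w) = (1 - cos(6*w))/2.
An antiderivative is F(w) = w - sin(6*w)/6.
Then F(pi) - F(0) = (pi) - (0) = pi.

pi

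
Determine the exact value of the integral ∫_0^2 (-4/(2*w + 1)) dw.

-log(25)

An antiderivative is F(w) = -2*log(2*w + 1).
Then F(2) - F(0) = (-log(25)) - (0) = -log(25).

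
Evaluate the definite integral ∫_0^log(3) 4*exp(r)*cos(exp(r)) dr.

Let u = exp(r), so du = exp(r) dr. When r = 0, u = 1; when r = log(3), u = 3.
The integral becomes 4·∫ cos(u) du from 1 to 3, with antiderivative 4*sin(u).
Back in r: F(r) = 4*sin(exp(r)).
Then F(log(3)) - F(0) = (4*sin(3)) - (4*sin(1)) = -4*sin(1) + 4*sin(3).

-4*sin(1) + 4*sin(3)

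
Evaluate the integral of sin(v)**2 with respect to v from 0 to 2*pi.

pi

Use the identity sin^2(v) = (1 - cos(2*v))/2.
An antiderivative is F(v) = v/2 - sin(2*v)/4.
Then F(2*pi) - F(0) = (pi) - (0) = pi.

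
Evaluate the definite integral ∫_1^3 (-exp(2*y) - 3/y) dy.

An antiderivative is F(y) = -exp(2*y)/2 - 3*log(y).
Then F(3) - F(1) = (-exp(6)/2 - log(27)) - (-exp(2)/2) = -exp(6)/2 - log(27) + exp(2)/2.

-exp(6)/2 - log(27) + exp(2)/2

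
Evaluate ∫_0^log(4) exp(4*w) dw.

Let u = exp(w), so du = exp(w) dw. When w = 0, u = 1; when w = log(4), u = 4.
The integral becomes ∫ u**3 du from 1 to 4, with antiderivative u**4/4.
Back in w: F(w) = exp(4*w)/4.
Then F(log(4)) - F(0) = (64) - (1/4) = 255/4.

255/4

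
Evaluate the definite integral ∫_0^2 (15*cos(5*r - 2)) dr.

3*sin(2) + 3*sin(8)

Let u = 5*r - 2, so du = 5 dr. When r = 0, u = -2; when r = 2, u = 8.
The integral becomes 3·∫ cos(u) du from -2 to 8, with antiderivative 3*sin(u).
Back in r: F(r) = 3*sin(5*r - 2).
Then F(2) - F(0) = (3*sin(8)) - (-3*sin(2)) = 3*sin(2) + 3*sin(8).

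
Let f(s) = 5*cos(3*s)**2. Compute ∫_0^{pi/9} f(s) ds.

5*sqrt(3)/24 + 5*pi/18

Use the identity cos^2(3*s) = (1 + cos(6*s))/2.
An antiderivative is F(s) = 5*s/2 + 5*sin(6*s)/12.
Then F(pi/9) - F(0) = (5*sqrt(3)/24 + 5*pi/18) - (0) = 5*sqrt(3)/24 + 5*pi/18.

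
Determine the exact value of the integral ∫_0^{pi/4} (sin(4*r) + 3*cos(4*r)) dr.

An antiderivative is F(r) = 3*sin(4*r)/4 - cos(4*r)/4.
Then F(pi/4) - F(0) = (1/4) - (-1/4) = 1/2.

1/2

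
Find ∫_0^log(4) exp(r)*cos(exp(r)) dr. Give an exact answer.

Let u = exp(r), so du = exp(r) dr. When r = 0, u = 1; when r = log(4), u = 4.
The integral becomes ∫ cos(u) du from 1 to 4, with antiderivative sin(u).
Back in r: F(r) = sin(exp(r)).
Then F(log(4)) - F(0) = (sin(4)) - (sin(1)) = -sin(1) + sin(4).

-sin(1) + sin(4)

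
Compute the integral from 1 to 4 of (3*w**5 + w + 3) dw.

By the power rule, an antiderivative is F(w) = w**6/2 + w**2/2 + 3*w.
Then F(4) - F(1) = (2068) - (4) = 2064.

2064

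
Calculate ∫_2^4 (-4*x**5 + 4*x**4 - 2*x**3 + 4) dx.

By the power rule, an antiderivative is F(x) = -2*x**6/3 + 4*x**5/5 - x**4/2 + 4*x.
Then F(4) - F(2) = (-30352/15) - (-256/15) = -10032/5.

-10032/5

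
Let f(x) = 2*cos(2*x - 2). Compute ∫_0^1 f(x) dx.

sin(2)

Let u = 2*x - 2, so du = 2 dx. When x = 0, u = -2; when x = 1, u = 0.
The integral becomes ∫ cos(u) du from -2 to 0, with antiderivative sin(u).
Back in x: F(x) = sin(2*x - 2).
Then F(1) - F(0) = (0) - (-sin(2)) = sin(2).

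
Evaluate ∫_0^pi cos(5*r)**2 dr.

Use the identity cos^2(5*r) = (1 + cos(10*r))/2.
An antiderivative is F(r) = r/2 + sin(10*r)/20.
Then F(pi) - F(0) = (pi/2) - (0) = pi/2.

pi/2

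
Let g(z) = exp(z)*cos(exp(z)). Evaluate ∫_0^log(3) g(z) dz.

-sin(1) + sin(3)

Let u = exp(z), so du = exp(z) dz. When z = 0, u = 1; when z = log(3), u = 3.
The integral becomes ∫ cos(u) du from 1 to 3, with antiderivative sin(u).
Back in z: F(z) = sin(exp(z)).
Then F(log(3)) - F(0) = (sin(3)) - (sin(1)) = -sin(1) + sin(3).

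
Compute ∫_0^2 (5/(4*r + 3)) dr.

-5*log(3)/4 + 5*log(11)/4

An antiderivative is F(r) = 5*log(4*r + 3)/4.
Then F(2) - F(0) = (5*log(11)/4) - (5*log(3)/4) = -5*log(3)/4 + 5*log(11)/4.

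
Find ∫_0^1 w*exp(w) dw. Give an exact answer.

1

Integrate by parts once (u = w, dv = exp(w) dw).
An antiderivative is F(w) = (w - 1)*exp(w).
Then F(1) - F(0) = (0) - (-1) = 1.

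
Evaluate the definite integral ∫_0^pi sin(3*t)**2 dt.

Use the identity sin^2(3*t) = (1 - cos(6*t))/2.
An antiderivative is F(t) = t/2 - sin(6*t)/12.
Then F(pi) - F(0) = (pi/2) - (0) = pi/2.

pi/2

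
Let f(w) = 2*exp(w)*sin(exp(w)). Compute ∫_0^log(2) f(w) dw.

Let u = exp(w), so du = exp(w) dw. When w = 0, u = 1; when w = log(2), u = 2.
The integral becomes 2·∫ sin(u) du from 1 to 2, with antiderivative -2*cos(u).
Back in w: F(w) = -2*cos(exp(w)).
Then F(log(2)) - F(0) = (-2*cos(2)) - (-2*cos(1)) = -2*cos(2) + 2*cos(1).

-2*cos(2) + 2*cos(1)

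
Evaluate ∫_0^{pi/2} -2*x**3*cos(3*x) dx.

Integrate by parts 3 times (u = x^3, dv = -2*cos(3*x) dx).
An antiderivative is F(x) = -2*x**3*sin(3*x)/3 - 2*x**2*cos(3*x)/3 + 4*x*sin(3*x)/9 + 4*cos(3*x)/27.
Then F(pi/2) - F(0) = (pi*(-8 + 3*pi**2)/36) - (4/27) = -2*pi/9 - 4/27 + pi**3/12.

-2*pi/9 - 4/27 + pi**3/12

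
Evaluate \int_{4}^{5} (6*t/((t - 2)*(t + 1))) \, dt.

Factor the denominator: t**2 - t - 2 = (t + 1)(t - 2).
Partial fractions: 6*t/((t - 2)*(t + 1)) = 2/(t + 1) + 4/(t - 2).
An antiderivative is F(t) = 4*log(t - 2) + 2*log(t + 1).
Then F(5) - F(4) = (2*log(2) + 6*log(3)) - (4*log(2) + 2*log(5)) = -2*log(5) - 2*log(2) + 6*log(3).

-2*log(5) - 2*log(2) + 6*log(3)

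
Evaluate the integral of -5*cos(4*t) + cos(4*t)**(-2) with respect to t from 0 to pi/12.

-3*sqrt(3)/8

An antiderivative is F(t) = -5*sin(4*t)/4 + tan(4*t)/4.
Then F(pi/12) - F(0) = (-3*sqrt(3)/8) - (0) = -3*sqrt(3)/8.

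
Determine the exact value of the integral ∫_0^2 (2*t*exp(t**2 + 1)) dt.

-exp(1) + exp(5)

Let u = t**2 + 1, so du = 2*t dt. When t = 0, u = 1; when t = 2, u = 5.
The integral becomes ∫ exp(u) du from 1 to 5, with antiderivative exp(u).
Back in t: F(t) = exp(t**2 + 1).
Then F(2) - F(0) = (exp(5)) - (exp(1)) = -exp(1) + exp(5).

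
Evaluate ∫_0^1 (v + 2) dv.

5/2

By the power rule, an antiderivative is F(v) = v**2/2 + 2*v.
Then F(1) - F(0) = (5/2) - (0) = 5/2.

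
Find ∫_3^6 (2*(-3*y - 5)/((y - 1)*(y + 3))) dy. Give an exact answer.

Factor the denominator: y**2 + 2*y - 3 = (y + 3)(y - 1).
Partial fractions: 2*(-3*y - 5)/((y - 1)*(y + 3)) = -2/(y + 3) - 4/(y - 1).
An antiderivative is F(y) = -4*log(y - 1) - 2*log(y + 3).
Then F(6) - F(3) = (-4*log(5) - 4*log(3)) - (-6*log(2) - 2*log(3)) = -4*log(5) - 2*log(3) + 6*log(2).

-4*log(5) - 2*log(3) + 6*log(2)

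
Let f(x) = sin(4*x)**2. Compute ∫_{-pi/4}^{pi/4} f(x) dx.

pi/4

Use the identity sin^2(4*x) = (1 - cos(8*x))/2.
An antiderivative is F(x) = x/2 - sin(8*x)/16.
Then F(pi/4) - F(-pi/4) = (pi/8) - (-pi/8) = pi/4.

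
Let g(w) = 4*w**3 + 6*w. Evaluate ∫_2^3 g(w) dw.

80

By the power rule, an antiderivative is F(w) = w**4 + 3*w**2.
Then F(3) - F(2) = (108) - (28) = 80.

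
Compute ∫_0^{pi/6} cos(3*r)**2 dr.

pi/12

Use the identity cos^2(3*r) = (1 + cos(6*r))/2.
An antiderivative is F(r) = r/2 + sin(6*r)/12.
Then F(pi/6) - F(0) = (pi/12) - (0) = pi/12.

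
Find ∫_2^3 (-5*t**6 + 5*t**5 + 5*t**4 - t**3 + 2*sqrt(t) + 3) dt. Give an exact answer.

-60379/84 - 8*sqrt(2)/3 + 4*sqrt(3)

By the power rule, an antiderivative is F(t) = -5*t**7/7 + 5*t**6/6 + t**5 - t**4/4 + 4*t**(3/2)/3 + 3*t.
Then F(3) - F(2) = (-20241/28 + 4*sqrt(3)) - (-86/21 + 8*sqrt(2)/3) = -60379/84 - 8*sqrt(2)/3 + 4*sqrt(3).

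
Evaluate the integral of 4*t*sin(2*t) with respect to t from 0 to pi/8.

Integrate by parts once (u = t, dv = 4*sin(2*t) dt).
An antiderivative is F(t) = -2*t*cos(2*t) + sin(2*t).
Then F(pi/8) - F(0) = (sqrt(2)*(4 - pi)/8) - (0) = sqrt(2)*(4 - pi)/8.

sqrt(2)*(4 - pi)/8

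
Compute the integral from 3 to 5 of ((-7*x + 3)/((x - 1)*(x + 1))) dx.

-5*log(3) + 3*log(2)

Factor the denominator: x**2 - 1 = (x + 1)(x - 1).
Partial fractions: (-7*x + 3)/((x - 1)*(x + 1)) = -5/(x + 1) - 2/(x - 1).
An antiderivative is F(x) = -2*log(x - 1) - 5*log(x + 1).
Then F(5) - F(3) = (-9*log(2) - 5*log(3)) - (-12*log(2)) = -5*log(3) + 3*log(2).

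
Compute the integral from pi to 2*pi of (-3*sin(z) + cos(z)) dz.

An antiderivative is F(z) = sin(z) + 3*cos(z).
Then F(2*pi) - F(pi) = (3) - (-3) = 6.

6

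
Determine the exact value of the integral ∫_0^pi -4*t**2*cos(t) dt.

8*pi

Integrate by parts twice (u = t^2, dv = -4*cos(t) dt).
An antiderivative is F(t) = -4*t**2*sin(t) - 8*t*cos(t) + 8*sin(t).
Then F(pi) - F(0) = (8*pi) - (0) = 8*pi.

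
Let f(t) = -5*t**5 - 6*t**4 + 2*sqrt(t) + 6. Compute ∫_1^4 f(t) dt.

By the power rule, an antiderivative is F(t) = -5*t**6/6 - 6*t**5/5 + 4*t**(3/2)/3 + 6*t.
Then F(4) - F(1) = (-69112/15) - (53/10) = -138383/30.

-138383/30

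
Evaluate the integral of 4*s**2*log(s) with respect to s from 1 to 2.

-28/9 + 32*log(2)/3

Integrate by parts once (u = ln s, dv = 4*s**2 ds).
An antiderivative is F(s) = 4*s**3*(3*log(s) - 1)/9.
Then F(2) - F(1) = (-32/9 + 32*log(2)/3) - (-4/9) = -28/9 + 32*log(2)/3.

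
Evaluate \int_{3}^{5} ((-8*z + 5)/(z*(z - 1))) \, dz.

-5*log(5) - 3*log(2) + 5*log(3)

Factor the denominator: z**2 - z = z(z - 1).
Partial fractions: (-8*z + 5)/(z*(z - 1)) = -5/z - 3/(z - 1).
An antiderivative is F(z) = -5*log(z) - 3*log(z - 1).
Then F(5) - F(3) = (-5*log(5) - 6*log(2)) - (-5*log(3) - 3*log(2)) = -5*log(5) - 3*log(2) + 5*log(3).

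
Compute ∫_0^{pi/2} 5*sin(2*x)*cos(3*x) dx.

-2

Use the identity sin(2*x)cos(3*x) = [sin(5*x) + sin(-x)]/2.
An antiderivative is F(x) = 5*cos(x)/2 - cos(5*x)/2.
Then F(pi/2) - F(0) = (0) - (2) = -2.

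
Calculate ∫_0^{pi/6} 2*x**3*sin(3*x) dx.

Integrate by parts 3 times (u = x^3, dv = 2*sin(3*x) dx).
An antiderivative is F(x) = -2*x**3*cos(3*x)/3 + 2*x**2*sin(3*x)/3 + 4*x*cos(3*x)/9 - 4*sin(3*x)/27.
Then F(pi/6) - F(0) = (-4/27 + pi**2/54) - (0) = -4/27 + pi**2/54.

-4/27 + pi**2/54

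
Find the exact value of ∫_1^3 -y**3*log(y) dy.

Integrate by parts once (u = ln y, dv = -y**3 dy).
An antiderivative is F(y) = -y**4*(4*log(y) - 1)/16.
Then F(3) - F(1) = (81/16 - 81*log(3)/4) - (1/16) = 5 - 81*log(3)/4.

5 - 81*log(3)/4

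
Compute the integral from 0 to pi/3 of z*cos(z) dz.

Integrate by parts once (u = z, dv = cos(z) dz).
An antiderivative is F(z) = z*sin(z) + cos(z).
Then F(pi/3) - F(0) = (1/2 + sqrt(3)*pi/6) - (1) = -1/2 + sqrt(3)*pi/6.

-1/2 + sqrt(3)*pi/6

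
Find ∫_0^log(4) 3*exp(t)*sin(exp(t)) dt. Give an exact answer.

3*cos(1) - 3*cos(4)

Let u = exp(t), so du = exp(t) dt. When t = 0, u = 1; when t = log(4), u = 4.
The integral becomes 3·∫ sin(u) du from 1 to 4, with antiderivative -3*cos(u).
Back in t: F(t) = -3*cos(exp(t)).
Then F(log(4)) - F(0) = (-3*cos(4)) - (-3*cos(1)) = 3*cos(1) - 3*cos(4).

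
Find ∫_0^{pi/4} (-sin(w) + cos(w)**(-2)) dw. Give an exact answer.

sqrt(2)/2

An antiderivative is F(w) = cos(w) + tan(w).
Then F(pi/4) - F(0) = (sqrt(2)/2 + 1) - (1) = sqrt(2)/2.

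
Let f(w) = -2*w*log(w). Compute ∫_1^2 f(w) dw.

3/2 - log(16)

Integrate by parts once (u = ln w, dv = -2*w dw).
An antiderivative is F(w) = -w**2*(2*log(w) - 1)/2.
Then F(2) - F(1) = (2 - log(16)) - (1/2) = 3/2 - log(16).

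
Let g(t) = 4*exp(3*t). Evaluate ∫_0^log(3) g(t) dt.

Let u = exp(t), so du = exp(t) dt. When t = 0, u = 1; when t = log(3), u = 3.
The integral becomes 4·∫ u**2 du from 1 to 3, with antiderivative 4*u**3/3.
Back in t: F(t) = 4*exp(3*t)/3.
Then F(log(3)) - F(0) = (36) - (4/3) = 104/3.

104/3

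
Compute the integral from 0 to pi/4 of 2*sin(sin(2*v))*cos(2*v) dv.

Let u = sin(2*v), so du = 2*cos(2*v) dv. When v = 0, u = 0; when v = pi/4, u = 1.
The integral becomes ∫ sin(u) du from 0 to 1, with antiderivative -cos(u).
Back in v: F(v) = -cos(sin(2*v)).
Then F(pi/4) - F(0) = (-cos(1)) - (-1) = 1 - cos(1).

1 - cos(1)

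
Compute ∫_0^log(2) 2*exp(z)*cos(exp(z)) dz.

-2*sin(1) + 2*sin(2)

Let u = exp(z), so du = exp(z) dz. When z = 0, u = 1; when z = log(2), u = 2.
The integral becomes 2·∫ cos(u) du from 1 to 2, with antiderivative 2*sin(u).
Back in z: F(z) = 2*sin(exp(z)).
Then F(log(2)) - F(0) = (2*sin(2)) - (2*sin(1)) = -2*sin(1) + 2*sin(2).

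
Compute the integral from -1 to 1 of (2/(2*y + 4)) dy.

log(3)

An antiderivative is F(y) = log(2*y + 4).
Then F(1) - F(-1) = (log(6)) - (log(2)) = log(3).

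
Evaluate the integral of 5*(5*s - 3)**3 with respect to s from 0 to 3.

Let u = 5*s - 3, so du = 5 ds. When s = 0, u = -3; when s = 3, u = 12.
The integral becomes ∫ u**3 du from -3 to 12, with antiderivative u**4/4.
Back in s: F(s) = (5*s - 3)**4/4.
Then F(3) - F(0) = (5184) - (81/4) = 20655/4.

20655/4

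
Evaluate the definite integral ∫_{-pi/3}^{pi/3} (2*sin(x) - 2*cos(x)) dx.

An antiderivative is F(x) = -2*sin(x) - 2*cos(x).
Then F(pi/3) - F(-pi/3) = (-sqrt(3) - 1) - (-1 + sqrt(3)) = -2*sqrt(3).

-2*sqrt(3)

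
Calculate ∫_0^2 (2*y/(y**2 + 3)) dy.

log(7/3)

Let u = y**2 + 3, so du = 2*y dy. When y = 0, u = 3; when y = 2, u = 7.
The integral becomes ∫ 1/u du from 3 to 7, with antiderivative log(u).
Back in y: F(y) = log(y**2 + 3).
Then F(2) - F(0) = (log(7)) - (log(3)) = log(7/3).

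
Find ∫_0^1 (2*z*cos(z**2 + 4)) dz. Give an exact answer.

Let u = z**2 + 4, so du = 2*z dz. When z = 0, u = 4; when z = 1, u = 5.
The integral becomes ∫ cos(u) du from 4 to 5, with antiderivative sin(u).
Back in z: F(z) = sin(z**2 + 4).
Then F(1) - F(0) = (sin(5)) - (sin(4)) = sin(5) - sin(4).

sin(5) - sin(4)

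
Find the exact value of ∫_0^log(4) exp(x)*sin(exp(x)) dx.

cos(1) - cos(4)

Let u = exp(x), so du = exp(x) dx. When x = 0, u = 1; when x = log(4), u = 4.
The integral becomes ∫ sin(u) du from 1 to 4, with antiderivative -cos(u).
Back in x: F(x) = -cos(exp(x)).
Then F(log(4)) - F(0) = (-cos(4)) - (-cos(1)) = cos(1) - cos(4).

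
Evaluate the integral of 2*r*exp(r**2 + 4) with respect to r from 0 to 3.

Let u = r**2 + 4, so du = 2*r dr. When r = 0, u = 4; when r = 3, u = 13.
The integral becomes ∫ exp(u) du from 4 to 13, with antiderivative exp(u).
Back in r: F(r) = exp(r**2 + 4).
Then F(3) - F(0) = (exp(13)) - (exp(4)) = -exp(4) + exp(13).

-exp(4) + exp(13)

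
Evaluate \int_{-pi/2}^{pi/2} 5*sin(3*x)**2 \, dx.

5*pi/2

Use the identity sin^2(3*x) = (1 - cos(6*x))/2.
An antiderivative is F(x) = 5*x/2 - 5*sin(6*x)/12.
Then F(pi/2) - F(-pi/2) = (5*pi/4) - (-5*pi/4) = 5*pi/2.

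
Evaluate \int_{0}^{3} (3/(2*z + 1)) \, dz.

3*log(7)/2

An antiderivative is F(z) = 3*log(2*z + 1)/2.
Then F(3) - F(0) = (3*log(7)/2) - (0) = 3*log(7)/2.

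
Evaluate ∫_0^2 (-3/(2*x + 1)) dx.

An antiderivative is F(x) = -3*log(2*x + 1)/2.
Then F(2) - F(0) = (-3*log(5)/2) - (0) = -3*log(5)/2.

-3*log(5)/2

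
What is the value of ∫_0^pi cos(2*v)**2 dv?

Use the identity cos^2(2*v) = (1 + cos(4*v))/2.
An antiderivative is F(v) = v/2 + sin(4*v)/8.
Then F(pi) - F(0) = (pi/2) - (0) = pi/2.

pi/2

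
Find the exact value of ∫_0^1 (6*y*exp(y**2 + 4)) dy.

-3*(1 - exp(1))*exp(4)

Let u = y**2 + 4, so du = 2*y dy. When y = 0, u = 4; when y = 1, u = 5.
The integral becomes 3·∫ exp(u) du from 4 to 5, with antiderivative 3*exp(u).
Back in y: F(y) = 3*exp(y**2 + 4).
Then F(1) - F(0) = (3*exp(5)) - (3*exp(4)) = -3*(1 - exp(1))*exp(4).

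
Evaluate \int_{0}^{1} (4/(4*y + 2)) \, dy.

log(3)

Let u = 4*y + 2, so du = 4 dy. When y = 0, u = 2; when y = 1, u = 6.
The integral becomes ∫ 1/u du from 2 to 6, with antiderivative log(u).
Back in y: F(y) = log(4*y + 2).
Then F(1) - F(0) = (log(6)) - (log(2)) = log(3).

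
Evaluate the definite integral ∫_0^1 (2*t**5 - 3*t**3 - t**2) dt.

By the power rule, an antiderivative is F(t) = t**6/3 - 3*t**4/4 - t**3/3.
Then F(1) - F(0) = (-3/4) - (0) = -3/4.

-3/4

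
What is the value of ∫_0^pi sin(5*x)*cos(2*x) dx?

10/21

Use the identity sin(5*x)cos(2*x) = [sin(7*x) + sin(3*x)]/2.
An antiderivative is F(x) = -cos(3*x)/6 - cos(7*x)/14.
Then F(pi) - F(0) = (5/21) - (-5/21) = 10/21.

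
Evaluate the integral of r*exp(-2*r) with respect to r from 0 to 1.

(-3 + exp(2))*exp(-2)/4

Integrate by parts once (u = r, dv = exp(-2*r) dr).
An antiderivative is F(r) = (-2*r - 1)*exp(-2*r)/4.
Then F(1) - F(0) = (-3*exp(-2)/4) - (-1/4) = (-3 + exp(2))*exp(-2)/4.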